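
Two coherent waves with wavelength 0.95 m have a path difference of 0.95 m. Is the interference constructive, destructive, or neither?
constructive — path difference = 1λ, a whole number of wavelengths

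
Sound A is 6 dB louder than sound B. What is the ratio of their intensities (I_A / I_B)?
I_A/I_B = 10^(Δβ/10) = 3.981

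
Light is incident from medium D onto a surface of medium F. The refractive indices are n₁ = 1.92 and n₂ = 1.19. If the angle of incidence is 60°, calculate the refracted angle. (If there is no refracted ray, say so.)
sin θ₂ = (n₁/n₂)·sin θ₁ = 1.397 > 1, so there is no refracted ray — the light undergoes total internal reflection.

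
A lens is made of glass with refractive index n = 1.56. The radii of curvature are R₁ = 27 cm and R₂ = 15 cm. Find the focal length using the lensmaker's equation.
1/f = (n − 1)(1/R₁ − 1/R₂) → f = -60.27 cm (diverging lens)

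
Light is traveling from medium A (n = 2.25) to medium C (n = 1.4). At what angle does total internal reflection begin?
θc = arcsin(n₂/n₁) = 38.48°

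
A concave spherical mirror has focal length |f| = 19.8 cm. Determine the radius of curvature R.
R = 2|f| = 39.6 cm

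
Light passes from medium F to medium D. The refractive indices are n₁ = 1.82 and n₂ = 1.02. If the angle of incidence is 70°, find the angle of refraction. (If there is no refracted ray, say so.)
sin θ₂ = (n₁/n₂)·sin θ₁ = 1.677 > 1, so there is no refracted ray — the light undergoes total internal reflection.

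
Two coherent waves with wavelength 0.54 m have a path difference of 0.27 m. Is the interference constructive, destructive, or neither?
destructive — path difference = 0.5λ, an odd multiple of λ/2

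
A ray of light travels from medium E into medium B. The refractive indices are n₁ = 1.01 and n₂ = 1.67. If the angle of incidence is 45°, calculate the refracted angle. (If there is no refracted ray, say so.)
sin θ₂ = (n₁/n₂)·sin θ₁ = 0.4277 → θ₂ = 25.32°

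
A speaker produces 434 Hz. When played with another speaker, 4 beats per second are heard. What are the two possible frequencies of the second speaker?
f₂ = 434 ± 4 Hz → 438 Hz or 430 Hz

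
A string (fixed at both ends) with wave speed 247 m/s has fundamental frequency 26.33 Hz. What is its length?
L = v/(2f₁) = 4.69 m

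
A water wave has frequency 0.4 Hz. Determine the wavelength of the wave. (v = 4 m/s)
λ = v/f = 10 m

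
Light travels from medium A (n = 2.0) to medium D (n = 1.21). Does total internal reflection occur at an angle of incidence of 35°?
θc = arcsin(n₂/n₁) = 37.23°; 35° < θc, so no — the ray refracts.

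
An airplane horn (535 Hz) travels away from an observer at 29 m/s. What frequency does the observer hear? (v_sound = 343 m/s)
f_obs = f·v/(v + v_s) = 493.3 Hz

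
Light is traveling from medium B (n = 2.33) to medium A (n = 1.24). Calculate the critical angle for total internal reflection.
θc = arcsin(n₂/n₁) = 32.15°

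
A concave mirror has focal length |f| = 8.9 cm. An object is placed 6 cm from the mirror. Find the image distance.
f = +8.9 cm (concave); 1/di = 1/f − 1/do → di = -18.41 cm (virtual image, behind mirror)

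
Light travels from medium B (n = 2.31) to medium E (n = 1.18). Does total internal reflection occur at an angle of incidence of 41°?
θc = arcsin(n₂/n₁) = 30.72°; 41° > θc, so yes — total internal reflection.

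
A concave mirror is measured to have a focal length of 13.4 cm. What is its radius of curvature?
R = 2|f| = 26.8 cm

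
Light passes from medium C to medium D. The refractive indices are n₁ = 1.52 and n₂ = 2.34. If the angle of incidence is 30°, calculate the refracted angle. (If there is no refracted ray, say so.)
sin θ₂ = (n₁/n₂)·sin θ₁ = 0.3248 → θ₂ = 18.95°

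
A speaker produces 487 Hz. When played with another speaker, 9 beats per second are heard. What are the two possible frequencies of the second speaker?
f₂ = 487 ± 9 Hz → 496 Hz or 478 Hz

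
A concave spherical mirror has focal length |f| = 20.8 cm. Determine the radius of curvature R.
R = 2|f| = 41.6 cm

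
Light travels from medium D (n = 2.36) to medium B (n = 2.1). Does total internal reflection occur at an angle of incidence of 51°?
θc = arcsin(n₂/n₁) = 62.85°; 51° < θc, so no — the ray refracts.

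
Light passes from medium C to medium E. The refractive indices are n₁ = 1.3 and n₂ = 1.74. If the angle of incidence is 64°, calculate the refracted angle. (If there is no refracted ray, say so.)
sin θ₂ = (n₁/n₂)·sin θ₁ = 0.6715 → θ₂ = 42.18°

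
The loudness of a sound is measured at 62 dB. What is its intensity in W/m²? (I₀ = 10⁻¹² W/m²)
I = I₀·10^(β/10) = 1.58 × 10⁻⁶ W/m²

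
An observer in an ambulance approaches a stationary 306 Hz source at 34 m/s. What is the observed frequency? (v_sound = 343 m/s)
f_obs = f·(v + v_o)/v = 336.3 Hz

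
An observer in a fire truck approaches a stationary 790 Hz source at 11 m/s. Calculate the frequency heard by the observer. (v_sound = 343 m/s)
f_obs = f·(v + v_o)/v = 815.3 Hz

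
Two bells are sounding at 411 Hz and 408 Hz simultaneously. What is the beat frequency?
3 Hz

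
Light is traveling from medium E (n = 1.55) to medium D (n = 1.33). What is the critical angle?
θc = arcsin(n₂/n₁) = 59.1°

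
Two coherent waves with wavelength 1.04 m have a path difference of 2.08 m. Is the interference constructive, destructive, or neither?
constructive — path difference = 2λ, a whole number of wavelengths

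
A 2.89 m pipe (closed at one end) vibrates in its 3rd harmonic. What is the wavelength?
λₙ = 4L/n = 3.853 m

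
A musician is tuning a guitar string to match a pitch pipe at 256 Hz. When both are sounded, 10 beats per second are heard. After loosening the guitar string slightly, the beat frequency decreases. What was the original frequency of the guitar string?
266 Hz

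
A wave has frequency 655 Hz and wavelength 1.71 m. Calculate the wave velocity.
v = fλ = 1120 m/s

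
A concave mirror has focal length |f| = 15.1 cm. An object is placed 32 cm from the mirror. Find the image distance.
f = +15.1 cm (concave); 1/di = 1/f − 1/do → di = 28.59 cm (real image, in front of mirror)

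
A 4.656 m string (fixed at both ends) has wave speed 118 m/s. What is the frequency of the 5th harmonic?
fₙ = nv/(2L) = 63.36 Hz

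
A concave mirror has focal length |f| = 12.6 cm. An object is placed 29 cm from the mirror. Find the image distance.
f = +12.6 cm (concave); 1/di = 1/f − 1/do → di = 22.28 cm (real image, in front of mirror)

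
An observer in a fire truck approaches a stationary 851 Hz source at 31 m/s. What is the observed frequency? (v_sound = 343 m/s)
f_obs = f·(v + v_o)/v = 927.9 Hz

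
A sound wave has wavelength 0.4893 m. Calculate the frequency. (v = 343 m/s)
f = v/λ = 701 Hz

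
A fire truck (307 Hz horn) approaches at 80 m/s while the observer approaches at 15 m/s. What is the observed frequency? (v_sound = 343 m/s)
f_obs = f·(v + v_o)/(v − v_s) = 417.9 Hz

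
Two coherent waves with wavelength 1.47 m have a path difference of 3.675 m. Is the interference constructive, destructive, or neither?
destructive — path difference = 2.5λ, an odd multiple of λ/2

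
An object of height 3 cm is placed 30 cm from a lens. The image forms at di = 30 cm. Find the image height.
hi = (-di/do) × ho = -3 cm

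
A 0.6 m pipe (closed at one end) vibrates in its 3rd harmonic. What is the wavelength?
λₙ = 4L/n = 0.8 m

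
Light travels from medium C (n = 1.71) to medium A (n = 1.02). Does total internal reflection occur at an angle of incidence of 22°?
θc = arcsin(n₂/n₁) = 36.62°; 22° < θc, so no — the ray refracts.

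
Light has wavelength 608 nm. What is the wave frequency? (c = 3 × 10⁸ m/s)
f = c/λ = 4.934 × 10¹⁴ Hz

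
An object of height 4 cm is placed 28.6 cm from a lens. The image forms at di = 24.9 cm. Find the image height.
hi = (-di/do) × ho = -3.483 cm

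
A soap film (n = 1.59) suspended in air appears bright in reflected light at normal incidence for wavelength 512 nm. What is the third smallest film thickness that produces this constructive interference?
2nt = (m − ½)λ with m = 3 → t = (m − ½)λ/(2n) = 402.5 nm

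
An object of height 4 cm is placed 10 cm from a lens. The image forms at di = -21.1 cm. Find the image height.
hi = (-di/do) × ho = 8.44 cm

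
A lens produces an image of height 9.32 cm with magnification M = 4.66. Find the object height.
ho = |hi|/|M| = 2 cm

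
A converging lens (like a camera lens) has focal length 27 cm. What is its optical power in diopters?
P = 1/f = 3.704 D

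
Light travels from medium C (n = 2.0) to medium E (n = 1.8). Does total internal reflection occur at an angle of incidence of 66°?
θc = arcsin(n₂/n₁) = 64.16°; 66° > θc, so yes — total internal reflection.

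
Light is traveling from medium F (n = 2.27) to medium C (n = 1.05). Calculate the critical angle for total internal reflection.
θc = arcsin(n₂/n₁) = 27.55°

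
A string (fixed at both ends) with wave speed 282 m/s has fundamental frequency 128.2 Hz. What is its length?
L = v/(2f₁) = 1.1 m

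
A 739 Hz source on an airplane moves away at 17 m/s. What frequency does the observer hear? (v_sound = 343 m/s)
f_obs = f·v/(v + v_s) = 704.1 Hz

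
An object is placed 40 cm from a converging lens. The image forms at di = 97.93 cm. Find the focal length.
1/f = 1/do + 1/di → f = 28.4 cm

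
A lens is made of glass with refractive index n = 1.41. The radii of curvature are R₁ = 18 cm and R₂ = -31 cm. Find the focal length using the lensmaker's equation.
1/f = (n − 1)(1/R₁ − 1/R₂) → f = 27.78 cm (converging lens)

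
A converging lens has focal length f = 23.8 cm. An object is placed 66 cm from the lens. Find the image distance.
1/di = 1/f − 1/do → di = 37.22 cm (real image)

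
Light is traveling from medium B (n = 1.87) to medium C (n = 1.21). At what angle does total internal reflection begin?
θc = arcsin(n₂/n₁) = 40.32°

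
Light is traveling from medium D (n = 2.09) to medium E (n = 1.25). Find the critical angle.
θc = arcsin(n₂/n₁) = 36.73°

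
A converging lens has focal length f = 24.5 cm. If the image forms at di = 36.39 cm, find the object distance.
1/do = 1/f − 1/di → do = 74.98 cm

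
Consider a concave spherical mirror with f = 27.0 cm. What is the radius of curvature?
R = 2|f| = 54 cm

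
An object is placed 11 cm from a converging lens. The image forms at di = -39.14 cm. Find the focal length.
1/f = 1/do + 1/di → f = 15.3 cm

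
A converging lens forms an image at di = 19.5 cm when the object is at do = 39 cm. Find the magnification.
M = −di/do = -0.5 (inverted image)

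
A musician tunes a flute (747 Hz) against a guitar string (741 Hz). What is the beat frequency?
6 Hz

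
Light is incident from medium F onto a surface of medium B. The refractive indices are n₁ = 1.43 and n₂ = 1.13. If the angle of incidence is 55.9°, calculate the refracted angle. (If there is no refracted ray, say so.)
sin θ₂ = (n₁/n₂)·sin θ₁ = 1.048 > 1, so there is no refracted ray — the light undergoes total internal reflection.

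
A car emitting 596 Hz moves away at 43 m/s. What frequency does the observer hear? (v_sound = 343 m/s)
f_obs = f·v/(v + v_s) = 529.6 Hz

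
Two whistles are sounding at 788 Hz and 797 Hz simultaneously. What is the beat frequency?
9 Hz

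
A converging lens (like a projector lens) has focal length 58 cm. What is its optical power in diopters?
P = 1/f = 1.724 D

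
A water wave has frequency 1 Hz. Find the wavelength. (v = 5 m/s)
λ = v/f = 5 m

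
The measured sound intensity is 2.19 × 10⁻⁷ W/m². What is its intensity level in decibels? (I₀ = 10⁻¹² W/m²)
β = 10·log₁₀(I/I₀) = 53.4 dB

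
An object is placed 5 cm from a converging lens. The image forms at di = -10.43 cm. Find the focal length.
1/f = 1/do + 1/di → f = 9.604 cm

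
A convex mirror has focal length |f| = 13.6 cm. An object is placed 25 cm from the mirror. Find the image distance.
f = −13.6 cm (convex); 1/di = 1/f − 1/do → di = -8.808 cm (virtual image, behind mirror)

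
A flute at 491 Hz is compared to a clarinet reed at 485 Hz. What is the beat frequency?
6 Hz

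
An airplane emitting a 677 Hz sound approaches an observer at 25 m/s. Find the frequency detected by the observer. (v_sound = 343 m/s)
f_obs = f·v/(v − v_s) = 730.2 Hz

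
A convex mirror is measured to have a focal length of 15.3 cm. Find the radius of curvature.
R = 2|f| = 30.6 cm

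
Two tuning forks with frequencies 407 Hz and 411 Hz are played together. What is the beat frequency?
4 Hz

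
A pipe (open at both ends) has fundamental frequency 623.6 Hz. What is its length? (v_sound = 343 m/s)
L = v/(2f₁) = 0.275 m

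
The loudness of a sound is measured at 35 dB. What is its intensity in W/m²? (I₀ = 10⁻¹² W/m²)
I = I₀·10^(β/10) = 3.16 × 10⁻⁹ W/m²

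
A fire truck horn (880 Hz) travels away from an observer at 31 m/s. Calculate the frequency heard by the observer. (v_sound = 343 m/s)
f_obs = f·v/(v + v_s) = 807.1 Hz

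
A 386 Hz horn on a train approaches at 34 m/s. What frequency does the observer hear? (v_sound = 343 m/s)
f_obs = f·v/(v − v_s) = 428.5 Hz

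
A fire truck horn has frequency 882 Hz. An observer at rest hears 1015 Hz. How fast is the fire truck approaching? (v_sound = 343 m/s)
v_s = v·(1 − f/f_obs) = 44.94 m/s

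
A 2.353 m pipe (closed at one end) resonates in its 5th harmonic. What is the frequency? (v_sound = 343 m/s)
fₙ = nv/(4L) = 182.2 Hz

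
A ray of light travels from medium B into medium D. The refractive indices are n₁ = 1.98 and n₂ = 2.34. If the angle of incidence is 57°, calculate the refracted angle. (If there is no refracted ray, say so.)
sin θ₂ = (n₁/n₂)·sin θ₁ = 0.7096 → θ₂ = 45.21°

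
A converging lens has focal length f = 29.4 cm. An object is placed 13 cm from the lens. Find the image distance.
1/di = 1/f − 1/do → di = -23.3 cm (virtual image)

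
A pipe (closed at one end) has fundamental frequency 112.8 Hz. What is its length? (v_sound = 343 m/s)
L = v/(4f₁) = 0.7602 m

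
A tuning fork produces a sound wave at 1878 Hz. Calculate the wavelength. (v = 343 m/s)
λ = v/f = 0.1826 m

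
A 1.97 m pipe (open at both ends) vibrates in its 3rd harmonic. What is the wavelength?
λₙ = 2L/n = 1.313 m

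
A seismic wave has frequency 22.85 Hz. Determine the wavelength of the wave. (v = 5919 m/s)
λ = v/f = 259 m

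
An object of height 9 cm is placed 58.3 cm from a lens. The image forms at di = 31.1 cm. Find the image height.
hi = (-di/do) × ho = -4.801 cm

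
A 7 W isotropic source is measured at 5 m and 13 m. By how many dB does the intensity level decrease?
Δβ = 20·log₁₀(r₂/r₁) = 8.299 dB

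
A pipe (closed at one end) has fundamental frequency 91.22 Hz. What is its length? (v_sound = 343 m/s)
L = v/(4f₁) = 0.94 m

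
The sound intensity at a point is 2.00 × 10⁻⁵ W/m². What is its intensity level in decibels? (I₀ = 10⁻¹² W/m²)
β = 10·log₁₀(I/I₀) = 73.01 dB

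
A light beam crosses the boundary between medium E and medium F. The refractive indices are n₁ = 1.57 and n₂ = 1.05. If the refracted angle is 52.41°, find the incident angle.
sin θ₁ = (n₂/n₁)·sin θ₂ → θ₁ = 32°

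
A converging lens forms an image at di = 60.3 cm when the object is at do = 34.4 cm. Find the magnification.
M = −di/do = -1.753 (inverted image)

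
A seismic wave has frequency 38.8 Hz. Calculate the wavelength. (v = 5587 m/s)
λ = v/f = 144 m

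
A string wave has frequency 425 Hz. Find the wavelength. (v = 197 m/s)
λ = v/f = 0.4635 m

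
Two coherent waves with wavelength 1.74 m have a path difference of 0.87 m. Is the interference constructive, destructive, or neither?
destructive — path difference = 0.5λ, an odd multiple of λ/2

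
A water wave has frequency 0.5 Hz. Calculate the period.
T = 1/f = 2 s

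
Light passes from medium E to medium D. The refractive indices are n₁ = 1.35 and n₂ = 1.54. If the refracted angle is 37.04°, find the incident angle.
sin θ₁ = (n₂/n₁)·sin θ₂ → θ₁ = 43.4°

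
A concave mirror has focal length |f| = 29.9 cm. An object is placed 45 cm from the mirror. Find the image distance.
f = +29.9 cm (concave); 1/di = 1/f − 1/do → di = 89.11 cm (real image, in front of mirror)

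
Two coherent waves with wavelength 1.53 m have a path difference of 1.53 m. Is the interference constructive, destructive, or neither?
constructive — path difference = 1λ, a whole number of wavelengths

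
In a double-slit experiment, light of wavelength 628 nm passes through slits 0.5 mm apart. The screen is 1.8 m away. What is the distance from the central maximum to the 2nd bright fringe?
y = mλL/d = 4.522 mm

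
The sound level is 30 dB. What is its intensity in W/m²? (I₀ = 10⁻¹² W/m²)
I = I₀·10^(β/10) = 1.00 × 10⁻⁹ W/m²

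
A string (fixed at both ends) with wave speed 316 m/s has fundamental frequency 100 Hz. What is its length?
L = v/(2f₁) = 1.58 m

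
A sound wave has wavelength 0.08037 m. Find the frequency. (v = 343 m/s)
f = v/λ = 4268 Hz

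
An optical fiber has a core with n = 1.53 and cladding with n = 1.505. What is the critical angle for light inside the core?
θc = arcsin(n_cladding/n_core) = 79.63°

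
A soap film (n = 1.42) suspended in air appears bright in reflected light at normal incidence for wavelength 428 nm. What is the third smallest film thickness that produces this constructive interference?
2nt = (m − ½)λ with m = 3 → t = (m − ½)λ/(2n) = 376.8 nm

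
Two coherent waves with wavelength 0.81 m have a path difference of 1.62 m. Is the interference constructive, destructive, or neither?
constructive — path difference = 2λ, a whole number of wavelengths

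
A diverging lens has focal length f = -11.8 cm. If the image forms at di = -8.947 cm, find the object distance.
1/do = 1/f − 1/di → do = 37 cm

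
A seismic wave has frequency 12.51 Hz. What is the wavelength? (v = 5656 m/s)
λ = v/f = 452.1 m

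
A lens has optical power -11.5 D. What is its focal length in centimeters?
f = 1/P = -8.696 cm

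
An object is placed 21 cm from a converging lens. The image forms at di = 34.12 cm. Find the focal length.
1/f = 1/do + 1/di → f = 13 cm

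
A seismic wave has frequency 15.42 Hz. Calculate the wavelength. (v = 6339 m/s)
λ = v/f = 411.1 m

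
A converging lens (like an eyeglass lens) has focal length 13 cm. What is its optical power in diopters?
P = 1/f = 7.692 D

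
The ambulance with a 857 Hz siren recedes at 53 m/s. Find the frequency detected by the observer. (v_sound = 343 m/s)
f_obs = f·v/(v + v_s) = 742.3 Hz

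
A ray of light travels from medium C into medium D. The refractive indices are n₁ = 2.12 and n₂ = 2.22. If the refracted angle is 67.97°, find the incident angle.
sin θ₁ = (n₂/n₁)·sin θ₂ → θ₁ = 76.1°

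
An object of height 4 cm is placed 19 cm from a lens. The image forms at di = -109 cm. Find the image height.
hi = (-di/do) × ho = 22.95 cm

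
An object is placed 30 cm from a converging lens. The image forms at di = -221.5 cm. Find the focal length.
1/f = 1/do + 1/di → f = 34.7 cm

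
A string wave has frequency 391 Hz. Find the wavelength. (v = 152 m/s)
λ = v/f = 0.3887 m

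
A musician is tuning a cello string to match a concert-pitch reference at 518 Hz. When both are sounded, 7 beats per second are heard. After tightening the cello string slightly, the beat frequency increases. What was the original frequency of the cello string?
525 Hz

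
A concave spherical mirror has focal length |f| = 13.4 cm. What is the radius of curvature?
R = 2|f| = 26.8 cm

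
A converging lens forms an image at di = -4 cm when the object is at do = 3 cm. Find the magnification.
M = −di/do = 1.333 (upright image)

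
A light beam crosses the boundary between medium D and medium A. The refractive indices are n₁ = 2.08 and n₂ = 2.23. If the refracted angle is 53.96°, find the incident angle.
sin θ₁ = (n₂/n₁)·sin θ₂ → θ₁ = 60.1°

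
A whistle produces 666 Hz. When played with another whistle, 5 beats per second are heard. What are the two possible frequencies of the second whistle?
f₂ = 666 ± 5 Hz → 671 Hz or 661 Hz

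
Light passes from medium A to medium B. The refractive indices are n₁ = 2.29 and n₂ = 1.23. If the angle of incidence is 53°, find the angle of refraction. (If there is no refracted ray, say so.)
sin θ₂ = (n₁/n₂)·sin θ₁ = 1.487 > 1, so there is no refracted ray — the light undergoes total internal reflection.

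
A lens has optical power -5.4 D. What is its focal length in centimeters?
f = 1/P = -18.52 cm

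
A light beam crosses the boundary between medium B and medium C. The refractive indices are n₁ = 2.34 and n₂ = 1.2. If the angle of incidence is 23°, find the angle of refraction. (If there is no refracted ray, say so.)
sin θ₂ = (n₁/n₂)·sin θ₁ = 0.7619 → θ₂ = 49.63°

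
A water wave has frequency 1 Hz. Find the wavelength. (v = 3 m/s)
λ = v/f = 3 m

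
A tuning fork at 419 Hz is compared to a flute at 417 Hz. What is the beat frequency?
2 Hz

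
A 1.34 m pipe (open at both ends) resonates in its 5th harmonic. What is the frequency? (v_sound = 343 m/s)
fₙ = nv/(2L) = 639.9 Hz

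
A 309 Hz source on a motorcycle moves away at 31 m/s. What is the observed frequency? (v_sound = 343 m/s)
f_obs = f·v/(v + v_s) = 283.4 Hz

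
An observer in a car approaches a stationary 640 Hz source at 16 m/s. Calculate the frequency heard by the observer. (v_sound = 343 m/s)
f_obs = f·(v + v_o)/v = 669.9 Hz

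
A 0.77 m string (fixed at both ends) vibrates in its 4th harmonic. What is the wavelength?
λₙ = 2L/n = 0.385 m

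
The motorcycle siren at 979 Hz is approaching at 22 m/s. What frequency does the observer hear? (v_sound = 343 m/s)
f_obs = f·v/(v − v_s) = 1046 Hz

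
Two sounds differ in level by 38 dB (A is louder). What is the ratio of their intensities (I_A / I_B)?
I_A/I_B = 10^(Δβ/10) = 6310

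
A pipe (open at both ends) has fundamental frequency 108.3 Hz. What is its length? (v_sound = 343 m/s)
L = v/(2f₁) = 1.584 m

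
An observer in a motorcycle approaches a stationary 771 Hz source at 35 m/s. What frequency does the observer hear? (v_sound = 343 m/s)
f_obs = f·(v + v_o)/v = 849.7 Hz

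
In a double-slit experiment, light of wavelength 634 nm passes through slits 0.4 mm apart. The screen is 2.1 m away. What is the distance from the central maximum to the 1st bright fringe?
y = mλL/d = 3.329 mm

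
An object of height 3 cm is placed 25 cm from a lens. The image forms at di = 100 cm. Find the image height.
hi = (-di/do) × ho = -12 cm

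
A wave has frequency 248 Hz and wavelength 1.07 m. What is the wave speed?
v = fλ = 265.4 m/s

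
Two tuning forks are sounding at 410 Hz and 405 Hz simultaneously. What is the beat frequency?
5 Hz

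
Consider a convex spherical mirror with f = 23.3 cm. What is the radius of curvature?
R = 2|f| = 46.6 cm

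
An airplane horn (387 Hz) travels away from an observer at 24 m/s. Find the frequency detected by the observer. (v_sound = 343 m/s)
f_obs = f·v/(v + v_s) = 361.7 Hz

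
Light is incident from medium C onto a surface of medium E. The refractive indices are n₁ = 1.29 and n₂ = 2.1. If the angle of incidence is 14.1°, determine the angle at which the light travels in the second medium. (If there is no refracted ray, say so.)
sin θ₂ = (n₁/n₂)·sin θ₁ = 0.1496 → θ₂ = 8.607°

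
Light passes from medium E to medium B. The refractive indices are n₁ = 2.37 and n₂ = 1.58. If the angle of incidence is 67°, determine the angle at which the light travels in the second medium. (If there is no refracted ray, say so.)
sin θ₂ = (n₁/n₂)·sin θ₁ = 1.381 > 1, so there is no refracted ray — the light undergoes total internal reflection.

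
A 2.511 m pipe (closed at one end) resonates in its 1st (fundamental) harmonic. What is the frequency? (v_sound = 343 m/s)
fₙ = nv/(4L) = 34.15 Hz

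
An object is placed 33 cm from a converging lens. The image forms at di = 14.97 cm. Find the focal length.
1/f = 1/do + 1/di → f = 10.3 cm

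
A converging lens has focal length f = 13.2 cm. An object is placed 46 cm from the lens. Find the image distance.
1/di = 1/f − 1/do → di = 18.51 cm (real image)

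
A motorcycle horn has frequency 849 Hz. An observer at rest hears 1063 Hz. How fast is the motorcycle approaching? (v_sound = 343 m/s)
v_s = v·(1 − f/f_obs) = 69.05 m/s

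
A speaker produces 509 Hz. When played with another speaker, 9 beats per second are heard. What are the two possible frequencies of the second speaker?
f₂ = 509 ± 9 Hz → 518 Hz or 500 Hz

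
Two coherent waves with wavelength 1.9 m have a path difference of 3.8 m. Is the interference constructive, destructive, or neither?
constructive — path difference = 2λ, a whole number of wavelengths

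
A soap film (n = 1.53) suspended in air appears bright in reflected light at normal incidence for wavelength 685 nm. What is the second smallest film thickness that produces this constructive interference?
2nt = (m − ½)λ with m = 2 → t = (m − ½)λ/(2n) = 335.8 nm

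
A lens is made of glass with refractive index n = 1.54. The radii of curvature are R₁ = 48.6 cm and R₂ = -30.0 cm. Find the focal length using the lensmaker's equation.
1/f = (n − 1)(1/R₁ − 1/R₂) → f = 34.35 cm (converging lens)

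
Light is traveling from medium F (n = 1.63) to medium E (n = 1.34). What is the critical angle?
θc = arcsin(n₂/n₁) = 55.29°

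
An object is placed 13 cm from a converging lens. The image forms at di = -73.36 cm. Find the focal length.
1/f = 1/do + 1/di → f = 15.8 cm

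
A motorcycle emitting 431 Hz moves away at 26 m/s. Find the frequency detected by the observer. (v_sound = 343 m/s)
f_obs = f·v/(v + v_s) = 400.6 Hz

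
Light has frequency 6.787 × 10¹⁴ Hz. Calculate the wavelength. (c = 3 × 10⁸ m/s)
λ = c/f = 442 nm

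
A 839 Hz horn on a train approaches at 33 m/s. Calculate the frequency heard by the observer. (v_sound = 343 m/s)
f_obs = f·v/(v − v_s) = 928.3 Hz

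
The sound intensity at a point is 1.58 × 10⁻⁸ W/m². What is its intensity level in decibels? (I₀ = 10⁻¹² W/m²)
β = 10·log₁₀(I/I₀) = 41.99 dB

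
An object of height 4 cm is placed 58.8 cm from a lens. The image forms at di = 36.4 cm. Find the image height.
hi = (-di/do) × ho = -2.476 cm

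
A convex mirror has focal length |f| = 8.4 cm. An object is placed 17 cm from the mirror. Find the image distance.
f = −8.4 cm (convex); 1/di = 1/f − 1/do → di = -5.622 cm (virtual image, behind mirror)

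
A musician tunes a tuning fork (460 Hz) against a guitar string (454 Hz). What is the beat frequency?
6 Hz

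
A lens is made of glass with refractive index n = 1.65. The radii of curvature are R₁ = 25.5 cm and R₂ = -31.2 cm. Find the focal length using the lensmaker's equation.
1/f = (n − 1)(1/R₁ − 1/R₂) → f = 21.59 cm (converging lens)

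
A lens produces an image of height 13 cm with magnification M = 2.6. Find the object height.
ho = |hi|/|M| = 5 cm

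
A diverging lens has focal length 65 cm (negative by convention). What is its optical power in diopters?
P = 1/f = -1.538 D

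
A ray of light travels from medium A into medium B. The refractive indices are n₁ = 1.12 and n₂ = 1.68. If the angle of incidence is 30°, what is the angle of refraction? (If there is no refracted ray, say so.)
sin θ₂ = (n₁/n₂)·sin θ₁ = 0.3333 → θ₂ = 19.47°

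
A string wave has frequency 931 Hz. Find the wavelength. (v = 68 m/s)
λ = v/f = 0.07304 m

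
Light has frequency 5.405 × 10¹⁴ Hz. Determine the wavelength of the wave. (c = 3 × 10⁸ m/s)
λ = c/f = 555 nm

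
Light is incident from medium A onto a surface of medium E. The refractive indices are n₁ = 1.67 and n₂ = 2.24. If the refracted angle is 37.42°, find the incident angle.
sin θ₁ = (n₂/n₁)·sin θ₂ → θ₁ = 54.59°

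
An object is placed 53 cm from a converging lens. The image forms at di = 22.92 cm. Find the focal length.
1/f = 1/do + 1/di → f = 16 cm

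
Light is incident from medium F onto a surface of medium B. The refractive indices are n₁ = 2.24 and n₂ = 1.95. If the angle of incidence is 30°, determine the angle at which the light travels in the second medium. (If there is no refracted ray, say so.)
sin θ₂ = (n₁/n₂)·sin θ₁ = 0.5744 → θ₂ = 35.05°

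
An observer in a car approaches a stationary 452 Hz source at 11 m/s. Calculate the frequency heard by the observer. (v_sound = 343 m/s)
f_obs = f·(v + v_o)/v = 466.5 Hz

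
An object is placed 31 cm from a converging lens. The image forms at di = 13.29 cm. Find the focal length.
1/f = 1/do + 1/di → f = 9.302 cm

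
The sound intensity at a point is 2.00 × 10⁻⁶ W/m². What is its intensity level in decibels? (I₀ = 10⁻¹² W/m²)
β = 10·log₁₀(I/I₀) = 63.01 dB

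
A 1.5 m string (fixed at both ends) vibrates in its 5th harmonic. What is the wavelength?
λₙ = 2L/n = 0.6 m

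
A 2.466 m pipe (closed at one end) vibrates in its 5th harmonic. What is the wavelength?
λₙ = 4L/n = 1.973 m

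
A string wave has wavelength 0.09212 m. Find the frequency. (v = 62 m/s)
f = v/λ = 673 Hz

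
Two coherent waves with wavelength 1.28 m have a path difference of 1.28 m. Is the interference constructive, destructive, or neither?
constructive — path difference = 1λ, a whole number of wavelengths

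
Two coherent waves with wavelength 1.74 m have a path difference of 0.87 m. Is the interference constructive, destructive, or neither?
destructive — path difference = 0.5λ, an odd multiple of λ/2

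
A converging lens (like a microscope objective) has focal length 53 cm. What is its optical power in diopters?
P = 1/f = 1.887 D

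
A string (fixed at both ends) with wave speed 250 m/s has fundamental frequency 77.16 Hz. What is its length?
L = v/(2f₁) = 1.62 m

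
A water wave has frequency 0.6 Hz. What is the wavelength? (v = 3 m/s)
λ = v/f = 5 m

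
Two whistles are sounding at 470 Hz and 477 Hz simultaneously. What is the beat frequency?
7 Hz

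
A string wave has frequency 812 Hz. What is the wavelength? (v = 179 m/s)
λ = v/f = 0.2204 m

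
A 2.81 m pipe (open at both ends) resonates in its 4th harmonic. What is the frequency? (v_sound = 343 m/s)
fₙ = nv/(2L) = 244.1 Hz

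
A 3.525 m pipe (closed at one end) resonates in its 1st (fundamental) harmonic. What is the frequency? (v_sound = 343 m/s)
fₙ = nv/(4L) = 24.33 Hz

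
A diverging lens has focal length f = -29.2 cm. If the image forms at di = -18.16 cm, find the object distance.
1/do = 1/f − 1/di → do = 48.03 cm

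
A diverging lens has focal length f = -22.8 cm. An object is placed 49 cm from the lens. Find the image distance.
1/di = 1/f − 1/do → di = -15.56 cm (virtual image)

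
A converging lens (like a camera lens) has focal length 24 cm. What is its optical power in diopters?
P = 1/f = 4.167 D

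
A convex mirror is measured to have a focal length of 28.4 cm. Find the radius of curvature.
R = 2|f| = 56.8 cm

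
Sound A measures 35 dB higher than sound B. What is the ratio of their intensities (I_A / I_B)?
I_A/I_B = 10^(Δβ/10) = 3162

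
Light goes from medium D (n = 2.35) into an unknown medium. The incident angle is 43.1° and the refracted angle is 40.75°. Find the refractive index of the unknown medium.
n₂ = n₁·sin θ₁ / sin θ₂ = 2.46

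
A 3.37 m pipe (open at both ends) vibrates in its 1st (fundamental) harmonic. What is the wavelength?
λₙ = 2L/n = 6.74 m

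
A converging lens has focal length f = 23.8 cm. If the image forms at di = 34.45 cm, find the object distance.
1/do = 1/f − 1/di → do = 76.99 cm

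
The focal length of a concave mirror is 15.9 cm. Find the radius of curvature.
R = 2|f| = 31.8 cm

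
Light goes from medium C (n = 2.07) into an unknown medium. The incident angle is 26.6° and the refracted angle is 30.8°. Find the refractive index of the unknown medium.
n₂ = n₁·sin θ₁ / sin θ₂ = 1.81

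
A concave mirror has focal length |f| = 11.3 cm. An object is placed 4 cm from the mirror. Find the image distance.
f = +11.3 cm (concave); 1/di = 1/f − 1/do → di = -6.192 cm (virtual image, behind mirror)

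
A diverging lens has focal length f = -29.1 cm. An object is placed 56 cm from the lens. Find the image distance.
1/di = 1/f − 1/do → di = -19.15 cm (virtual image)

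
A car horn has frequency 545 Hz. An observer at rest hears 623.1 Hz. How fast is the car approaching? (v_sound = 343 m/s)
v_s = v·(1 − f/f_obs) = 42.99 m/s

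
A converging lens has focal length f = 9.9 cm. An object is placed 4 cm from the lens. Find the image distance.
1/di = 1/f − 1/do → di = -6.712 cm (virtual image)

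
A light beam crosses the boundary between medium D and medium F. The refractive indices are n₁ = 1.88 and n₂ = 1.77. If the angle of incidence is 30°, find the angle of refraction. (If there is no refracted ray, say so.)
sin θ₂ = (n₁/n₂)·sin θ₁ = 0.5311 → θ₂ = 32.08°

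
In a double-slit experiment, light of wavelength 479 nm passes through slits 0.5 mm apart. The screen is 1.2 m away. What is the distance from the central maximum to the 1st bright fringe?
y = mλL/d = 1.15 mm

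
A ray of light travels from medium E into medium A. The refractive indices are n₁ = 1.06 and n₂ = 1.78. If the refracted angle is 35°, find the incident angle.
sin θ₁ = (n₂/n₁)·sin θ₂ → θ₁ = 74.4°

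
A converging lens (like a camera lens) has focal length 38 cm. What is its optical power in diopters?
P = 1/f = 2.632 D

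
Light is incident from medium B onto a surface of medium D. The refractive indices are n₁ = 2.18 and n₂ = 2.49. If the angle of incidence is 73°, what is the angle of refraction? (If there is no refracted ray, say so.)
sin θ₂ = (n₁/n₂)·sin θ₁ = 0.8372 → θ₂ = 56.85°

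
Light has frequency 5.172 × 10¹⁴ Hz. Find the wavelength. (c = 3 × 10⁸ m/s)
λ = c/f = 580 nm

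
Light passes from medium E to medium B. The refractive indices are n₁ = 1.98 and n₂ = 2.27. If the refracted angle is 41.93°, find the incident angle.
sin θ₁ = (n₂/n₁)·sin θ₂ → θ₁ = 50°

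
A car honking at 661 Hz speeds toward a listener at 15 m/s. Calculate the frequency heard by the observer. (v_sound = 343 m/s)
f_obs = f·v/(v − v_s) = 691.2 Hz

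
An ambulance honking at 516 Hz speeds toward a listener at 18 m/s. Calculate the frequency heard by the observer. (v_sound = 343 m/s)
f_obs = f·v/(v − v_s) = 544.6 Hz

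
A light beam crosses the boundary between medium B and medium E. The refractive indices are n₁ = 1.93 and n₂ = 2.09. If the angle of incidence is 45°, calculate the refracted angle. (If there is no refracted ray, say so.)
sin θ₂ = (n₁/n₂)·sin θ₁ = 0.653 → θ₂ = 40.77°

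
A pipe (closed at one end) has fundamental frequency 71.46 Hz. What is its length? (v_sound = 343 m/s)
L = v/(4f₁) = 1.2 m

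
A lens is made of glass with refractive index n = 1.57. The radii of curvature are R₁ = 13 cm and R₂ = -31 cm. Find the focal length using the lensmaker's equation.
1/f = (n − 1)(1/R₁ − 1/R₂) → f = 16.07 cm (converging lens)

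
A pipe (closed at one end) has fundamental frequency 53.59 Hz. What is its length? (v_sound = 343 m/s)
L = v/(4f₁) = 1.6 m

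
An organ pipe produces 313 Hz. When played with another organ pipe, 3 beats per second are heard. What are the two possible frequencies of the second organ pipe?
f₂ = 313 ± 3 Hz → 316 Hz or 310 Hz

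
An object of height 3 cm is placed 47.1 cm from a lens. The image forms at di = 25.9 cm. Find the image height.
hi = (-di/do) × ho = -1.65 cm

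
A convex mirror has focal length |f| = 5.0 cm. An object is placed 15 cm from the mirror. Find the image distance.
f = −5.0 cm (convex); 1/di = 1/f − 1/do → di = -3.75 cm (virtual image, behind mirror)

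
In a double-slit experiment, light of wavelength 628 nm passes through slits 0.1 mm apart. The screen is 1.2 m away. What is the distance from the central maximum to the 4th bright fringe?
y = mλL/d = 30.14 mm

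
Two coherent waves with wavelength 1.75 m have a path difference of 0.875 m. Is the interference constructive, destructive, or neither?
destructive — path difference = 0.5λ, an odd multiple of λ/2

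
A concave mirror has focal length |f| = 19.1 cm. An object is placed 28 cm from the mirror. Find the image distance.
f = +19.1 cm (concave); 1/di = 1/f − 1/do → di = 60.09 cm (real image, in front of mirror)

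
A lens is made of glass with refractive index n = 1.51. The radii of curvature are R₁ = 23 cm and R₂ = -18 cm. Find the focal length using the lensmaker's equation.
1/f = (n − 1)(1/R₁ − 1/R₂) → f = 19.8 cm (converging lens)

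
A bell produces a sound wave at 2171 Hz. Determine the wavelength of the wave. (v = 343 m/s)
λ = v/f = 0.158 m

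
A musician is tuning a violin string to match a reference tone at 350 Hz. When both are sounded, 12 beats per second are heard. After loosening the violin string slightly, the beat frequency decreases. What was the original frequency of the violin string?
362 Hz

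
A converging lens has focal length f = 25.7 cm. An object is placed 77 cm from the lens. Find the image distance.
1/di = 1/f − 1/do → di = 38.58 cm (real image)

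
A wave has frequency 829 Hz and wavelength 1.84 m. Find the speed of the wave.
v = fλ = 1525 m/s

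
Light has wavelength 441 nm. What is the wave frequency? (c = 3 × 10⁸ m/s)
f = c/λ = 6.803 × 10¹⁴ Hz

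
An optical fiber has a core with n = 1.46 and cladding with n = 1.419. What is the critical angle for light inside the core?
θc = arcsin(n_cladding/n_core) = 76.39°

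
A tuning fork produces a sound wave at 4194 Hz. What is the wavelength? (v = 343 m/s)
λ = v/f = 0.08178 m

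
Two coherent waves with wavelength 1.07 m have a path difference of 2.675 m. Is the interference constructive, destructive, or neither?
destructive — path difference = 2.5λ, an odd multiple of λ/2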